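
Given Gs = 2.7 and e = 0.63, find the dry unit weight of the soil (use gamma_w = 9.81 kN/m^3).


Result: 16.25 kN/m^3

Derivation:
Using gamma_d = Gs * gamma_w / (1 + e)
gamma_d = 2.7 * 9.81 / (1 + 0.63)
gamma_d = 2.7 * 9.81 / 1.63
gamma_d = 16.25 kN/m^3


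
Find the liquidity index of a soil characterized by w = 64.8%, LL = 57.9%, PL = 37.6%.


Result: 1.34

Derivation:
First compute the plasticity index:
PI = LL - PL = 57.9 - 37.6 = 20.3
Then compute the liquidity index:
LI = (w - PL) / PI
LI = (64.8 - 37.6) / 20.3
LI = 1.34


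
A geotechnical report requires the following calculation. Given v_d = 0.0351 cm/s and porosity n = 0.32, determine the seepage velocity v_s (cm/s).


Result: 0.10969 cm/s

Derivation:
Using v_s = v_d / n
v_s = 0.0351 / 0.32
v_s = 0.10969 cm/s


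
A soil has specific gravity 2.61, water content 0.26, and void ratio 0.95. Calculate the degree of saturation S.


Using S = Gs * w / e
S = 2.61 * 0.26 / 0.95
S = 0.7143


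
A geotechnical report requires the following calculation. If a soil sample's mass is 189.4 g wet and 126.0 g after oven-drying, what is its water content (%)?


Using w = (m_wet - m_dry) / m_dry * 100
m_wet - m_dry = 189.4 - 126.0 = 63.4 g
w = 63.4 / 126.0 * 100
w = 50.32 %


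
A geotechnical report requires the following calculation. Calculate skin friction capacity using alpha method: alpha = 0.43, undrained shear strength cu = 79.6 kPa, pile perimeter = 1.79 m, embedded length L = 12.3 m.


Using Qs = alpha * cu * perimeter * L
Qs = 0.43 * 79.6 * 1.79 * 12.3
Qs = 753.6 kN


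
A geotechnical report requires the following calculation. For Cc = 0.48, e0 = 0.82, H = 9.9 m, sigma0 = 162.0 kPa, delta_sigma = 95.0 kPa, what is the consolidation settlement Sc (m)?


Using Sc = Cc * H / (1 + e0) * log10((sigma0 + delta_sigma) / sigma0)
Stress ratio = (162.0 + 95.0) / 162.0 = 1.58642
log10(1.58642) = 0.200418
Cc * H / (1 + e0) = 0.48 * 9.9 / (1 + 0.82) = 2.61099
Sc = 2.61099 * 0.200418
Sc = 0.5233 m


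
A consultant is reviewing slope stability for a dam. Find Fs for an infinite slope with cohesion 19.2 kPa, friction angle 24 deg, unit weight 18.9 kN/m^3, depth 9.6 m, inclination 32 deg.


Using Fs = c / (gamma*H*sin(beta)*cos(beta)) + tan(phi)/tan(beta)
Cohesion contribution = 19.2 / (18.9*9.6*sin(32)*cos(32))
Cohesion contribution = 0.235471
Friction contribution = tan(24)/tan(32) = 0.712515
Fs = 0.235471 + 0.712515
Fs = 0.948


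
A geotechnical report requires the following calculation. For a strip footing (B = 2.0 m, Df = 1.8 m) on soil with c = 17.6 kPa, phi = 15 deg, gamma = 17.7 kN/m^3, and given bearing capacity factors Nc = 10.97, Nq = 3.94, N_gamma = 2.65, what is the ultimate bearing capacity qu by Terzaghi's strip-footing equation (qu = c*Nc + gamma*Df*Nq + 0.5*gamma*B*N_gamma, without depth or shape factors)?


Compute qu = c*Nc + gamma*Df*Nq + 0.5*gamma*B*N_gamma
Term 1: 17.6 * 10.97 = 193.072
Term 2: 17.7 * 1.8 * 3.94 = 125.5284
Term 3: 0.5 * 17.7 * 2.0 * 2.65 = 46.905
qu = 193.072 + 125.5284 + 46.905
qu = 365.51 kPa


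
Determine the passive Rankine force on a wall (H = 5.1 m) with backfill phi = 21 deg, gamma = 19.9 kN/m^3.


Compute passive earth pressure coefficient:
Kp = tan^2(45 + phi/2) = tan^2(55.5) = 2.117051
Compute passive force:
Pp = 0.5 * Kp * gamma * H^2
Pp = 0.5 * 2.117051 * 19.9 * 5.1^2
Pp = 547.89 kN/m


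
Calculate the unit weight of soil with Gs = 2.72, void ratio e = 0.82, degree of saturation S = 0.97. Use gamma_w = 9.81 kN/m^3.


Using gamma = gamma_w * (Gs + S*e) / (1 + e)
Numerator: Gs + S*e = 2.72 + 0.97*0.82 = 3.5154
Denominator: 1 + e = 1 + 0.82 = 1.82
gamma = 9.81 * 3.5154 / 1.82
gamma = 18.948 kN/m^3


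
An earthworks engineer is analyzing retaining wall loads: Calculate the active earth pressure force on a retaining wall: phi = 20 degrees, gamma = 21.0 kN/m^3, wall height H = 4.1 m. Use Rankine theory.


Result: 86.54 kN/m

Derivation:
Compute active earth pressure coefficient:
Ka = tan^2(45 - phi/2) = tan^2(35.0) = 0.490291
Compute active force:
Pa = 0.5 * Ka * gamma * H^2
Pa = 0.5 * 0.490291 * 21.0 * 4.1^2
Pa = 86.54 kN/m


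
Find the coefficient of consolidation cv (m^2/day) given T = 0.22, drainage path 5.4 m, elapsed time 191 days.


Using cv = T * H_dr^2 / t
H_dr^2 = 5.4^2 = 29.16
cv = 0.22 * 29.16 / 191
cv = 0.03359 m^2/day


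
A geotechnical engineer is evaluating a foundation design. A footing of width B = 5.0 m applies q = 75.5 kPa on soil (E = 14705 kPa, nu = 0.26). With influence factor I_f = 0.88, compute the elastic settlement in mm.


Using Se = q * B * (1 - nu^2) * I_f / E
1 - nu^2 = 1 - 0.26^2 = 0.9324
Se = 75.5 * 5.0 * 0.9324 * 0.88 / 14705
Se = 0.021064 m
Convert to mm: Se = 0.021064 * 1000 = 21.064 mm


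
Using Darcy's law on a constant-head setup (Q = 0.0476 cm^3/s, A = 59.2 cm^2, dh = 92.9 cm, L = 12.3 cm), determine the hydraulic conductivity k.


Compute hydraulic gradient:
i = dh / L = 92.9 / 12.3 = 7.55285
Then apply Darcy's law:
k = Q / (A * i)
k = 0.0476 / (59.2 * 7.55285)
k = 0.0476 / 447.128
k = 0.000106 cm/s


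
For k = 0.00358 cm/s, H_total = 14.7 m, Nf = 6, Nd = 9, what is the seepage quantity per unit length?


Convert k to m/s for unit consistency with H:
k = 0.00358 cm/s = 0.00358 / 100 m/s = 3.58e-05 m/s
Using q = k * H * Nf / Nd
Nf / Nd = 6 / 9 = 0.6667
q = 3.58e-05 * 14.7 * 0.6667
q = 0.0003508 m^3/s per m


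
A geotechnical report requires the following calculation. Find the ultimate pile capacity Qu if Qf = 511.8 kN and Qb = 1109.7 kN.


Using Qu = Qf + Qb
Qu = 511.8 + 1109.7
Qu = 1621.5 kN


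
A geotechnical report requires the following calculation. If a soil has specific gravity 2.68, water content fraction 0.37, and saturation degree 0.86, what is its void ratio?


Using the relation e = Gs * w / S
e = 2.68 * 0.37 / 0.86
e = 1.153


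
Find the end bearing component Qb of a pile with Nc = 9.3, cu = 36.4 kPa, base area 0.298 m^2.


Using Qb = Nc * cu * Ab
Qb = 9.3 * 36.4 * 0.298
Qb = 100.88 kN


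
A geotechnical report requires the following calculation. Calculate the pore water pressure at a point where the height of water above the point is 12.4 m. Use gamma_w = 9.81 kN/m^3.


Using u = gamma_w * h_w
u = 9.81 * 12.4
u = 121.64 kPa


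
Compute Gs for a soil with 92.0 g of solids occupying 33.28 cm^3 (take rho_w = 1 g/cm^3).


Using Gs = m_s / (V_s * rho_w)
Since rho_w = 1 g/cm^3:
Gs = 92.0 / 33.28
Gs = 2.764


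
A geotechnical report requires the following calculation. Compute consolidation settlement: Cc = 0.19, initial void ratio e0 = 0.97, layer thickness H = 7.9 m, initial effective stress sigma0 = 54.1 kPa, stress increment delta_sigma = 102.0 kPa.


Using Sc = Cc * H / (1 + e0) * log10((sigma0 + delta_sigma) / sigma0)
Stress ratio = (54.1 + 102.0) / 54.1 = 2.8854
log10(2.8854) = 0.460206
Cc * H / (1 + e0) = 0.19 * 7.9 / (1 + 0.97) = 0.761929
Sc = 0.761929 * 0.460206
Sc = 0.3506 m


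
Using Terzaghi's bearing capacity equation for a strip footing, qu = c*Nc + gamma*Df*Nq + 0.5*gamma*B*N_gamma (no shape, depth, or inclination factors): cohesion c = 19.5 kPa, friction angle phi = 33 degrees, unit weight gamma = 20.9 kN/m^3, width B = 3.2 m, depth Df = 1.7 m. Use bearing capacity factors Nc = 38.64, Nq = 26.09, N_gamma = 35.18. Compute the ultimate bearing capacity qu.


Compute qu = c*Nc + gamma*Df*Nq + 0.5*gamma*B*N_gamma
Term 1: 19.5 * 38.64 = 753.48
Term 2: 20.9 * 1.7 * 26.09 = 926.9777
Term 3: 0.5 * 20.9 * 3.2 * 35.18 = 1176.4192
qu = 753.48 + 926.9777 + 1176.4192
qu = 2856.88 kPa


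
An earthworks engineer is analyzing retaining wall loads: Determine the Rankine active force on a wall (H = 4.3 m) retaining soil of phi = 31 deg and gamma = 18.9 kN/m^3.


Compute active earth pressure coefficient:
Ka = tan^2(45 - phi/2) = tan^2(29.5) = 0.320099
Compute active force:
Pa = 0.5 * Ka * gamma * H^2
Pa = 0.5 * 0.320099 * 18.9 * 4.3^2
Pa = 55.93 kN/m


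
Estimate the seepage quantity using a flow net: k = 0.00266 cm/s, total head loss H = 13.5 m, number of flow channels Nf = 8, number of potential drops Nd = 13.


Convert k to m/s for unit consistency with H:
k = 0.00266 cm/s = 0.00266 / 100 m/s = 2.66e-05 m/s
Using q = k * H * Nf / Nd
Nf / Nd = 8 / 13 = 0.6154
q = 2.66e-05 * 13.5 * 0.6154
q = 0.000221 m^3/s per m


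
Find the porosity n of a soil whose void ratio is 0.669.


Result: 0.4008

Derivation:
Using the relation n = e / (1 + e)
n = 0.669 / (1 + 0.669)
n = 0.669 / 1.669
n = 0.4008


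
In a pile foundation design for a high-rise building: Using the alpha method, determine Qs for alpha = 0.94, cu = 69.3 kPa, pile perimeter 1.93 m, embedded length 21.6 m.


Result: 2715.64 kN

Derivation:
Using Qs = alpha * cu * perimeter * L
Qs = 0.94 * 69.3 * 1.93 * 21.6
Qs = 2715.64 kN


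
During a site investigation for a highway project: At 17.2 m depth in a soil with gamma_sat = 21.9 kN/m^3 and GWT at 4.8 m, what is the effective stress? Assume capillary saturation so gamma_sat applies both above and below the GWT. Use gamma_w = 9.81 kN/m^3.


Total stress = gamma_sat * depth
sigma = 21.9 * 17.2 = 376.68 kPa
Pore water pressure u = gamma_w * (depth - d_wt)
u = 9.81 * (17.2 - 4.8) = 121.644 kPa
Effective stress = sigma - u
sigma' = 376.68 - 121.644 = 255.04 kPa


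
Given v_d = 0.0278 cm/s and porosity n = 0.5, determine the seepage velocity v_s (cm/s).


Result: 0.0556 cm/s

Derivation:
Using v_s = v_d / n
v_s = 0.0278 / 0.5
v_s = 0.0556 cm/s


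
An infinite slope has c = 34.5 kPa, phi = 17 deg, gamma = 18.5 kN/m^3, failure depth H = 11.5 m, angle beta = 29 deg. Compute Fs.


Result: 0.934

Derivation:
Using Fs = c / (gamma*H*sin(beta)*cos(beta)) + tan(phi)/tan(beta)
Cohesion contribution = 34.5 / (18.5*11.5*sin(29)*cos(29))
Cohesion contribution = 0.382436
Friction contribution = tan(17)/tan(29) = 0.551553
Fs = 0.382436 + 0.551553
Fs = 0.934


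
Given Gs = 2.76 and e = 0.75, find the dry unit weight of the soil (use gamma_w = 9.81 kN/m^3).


Result: 15.472 kN/m^3

Derivation:
Using gamma_d = Gs * gamma_w / (1 + e)
gamma_d = 2.76 * 9.81 / (1 + 0.75)
gamma_d = 2.76 * 9.81 / 1.75
gamma_d = 15.472 kN/m^3


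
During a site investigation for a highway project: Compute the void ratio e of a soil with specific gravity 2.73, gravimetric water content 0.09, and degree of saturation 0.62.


Result: 0.3963

Derivation:
Using the relation e = Gs * w / S
e = 2.73 * 0.09 / 0.62
e = 0.3963


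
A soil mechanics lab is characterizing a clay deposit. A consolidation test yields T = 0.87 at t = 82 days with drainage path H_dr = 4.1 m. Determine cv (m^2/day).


Result: 0.17835 m^2/day

Derivation:
Using cv = T * H_dr^2 / t
H_dr^2 = 4.1^2 = 16.81
cv = 0.87 * 16.81 / 82
cv = 0.17835 m^2/day


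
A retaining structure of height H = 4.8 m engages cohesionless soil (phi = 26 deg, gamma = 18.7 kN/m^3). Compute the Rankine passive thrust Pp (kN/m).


Compute passive earth pressure coefficient:
Kp = tan^2(45 + phi/2) = tan^2(58.0) = 2.561071
Compute passive force:
Pp = 0.5 * Kp * gamma * H^2
Pp = 0.5 * 2.561071 * 18.7 * 4.8^2
Pp = 551.72 kN/m


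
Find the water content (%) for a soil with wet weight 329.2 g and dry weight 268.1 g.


Using w = (m_wet - m_dry) / m_dry * 100
m_wet - m_dry = 329.2 - 268.1 = 61.1 g
w = 61.1 / 268.1 * 100
w = 22.79 %


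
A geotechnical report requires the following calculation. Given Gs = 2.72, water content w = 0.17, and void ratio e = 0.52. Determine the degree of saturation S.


Result: 0.8892

Derivation:
Using S = Gs * w / e
S = 2.72 * 0.17 / 0.52
S = 0.8892


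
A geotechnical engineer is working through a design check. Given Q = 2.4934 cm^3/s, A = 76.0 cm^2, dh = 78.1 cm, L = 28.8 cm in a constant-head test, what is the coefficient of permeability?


Result: 0.012098 cm/s

Derivation:
Compute hydraulic gradient:
i = dh / L = 78.1 / 28.8 = 2.71181
Then apply Darcy's law:
k = Q / (A * i)
k = 2.4934 / (76.0 * 2.71181)
k = 2.4934 / 206.097
k = 0.012098 cm/s


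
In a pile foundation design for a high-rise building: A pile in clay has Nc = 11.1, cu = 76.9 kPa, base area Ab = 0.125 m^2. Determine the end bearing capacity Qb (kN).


Using Qb = Nc * cu * Ab
Qb = 11.1 * 76.9 * 0.125
Qb = 106.7 kN


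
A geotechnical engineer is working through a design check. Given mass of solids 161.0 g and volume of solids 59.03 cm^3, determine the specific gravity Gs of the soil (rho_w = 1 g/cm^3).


Result: 2.727

Derivation:
Using Gs = m_s / (V_s * rho_w)
Since rho_w = 1 g/cm^3:
Gs = 161.0 / 59.03
Gs = 2.727


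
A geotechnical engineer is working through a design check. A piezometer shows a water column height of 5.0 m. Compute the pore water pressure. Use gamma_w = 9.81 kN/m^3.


Using u = gamma_w * h_w
u = 9.81 * 5.0
u = 49.05 kPa


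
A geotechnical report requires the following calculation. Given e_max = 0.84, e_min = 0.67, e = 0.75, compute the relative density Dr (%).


Result: 52.94 %

Derivation:
Using Dr = (e_max - e) / (e_max - e_min) * 100
e_max - e = 0.84 - 0.75 = 0.09
e_max - e_min = 0.84 - 0.67 = 0.17
Dr = 0.09 / 0.17 * 100
Dr = 52.94 %


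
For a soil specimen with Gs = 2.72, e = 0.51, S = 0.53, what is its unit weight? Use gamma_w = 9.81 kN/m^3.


Using gamma = gamma_w * (Gs + S*e) / (1 + e)
Numerator: Gs + S*e = 2.72 + 0.53*0.51 = 2.9903
Denominator: 1 + e = 1 + 0.51 = 1.51
gamma = 9.81 * 2.9903 / 1.51
gamma = 19.427 kN/m^3


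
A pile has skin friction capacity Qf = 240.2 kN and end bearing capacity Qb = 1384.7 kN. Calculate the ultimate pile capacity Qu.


Result: 1624.9 kN

Derivation:
Using Qu = Qf + Qb
Qu = 240.2 + 1384.7
Qu = 1624.9 kN


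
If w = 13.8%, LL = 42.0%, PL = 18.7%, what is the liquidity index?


Result: -0.21

Derivation:
First compute the plasticity index:
PI = LL - PL = 42.0 - 18.7 = 23.3
Then compute the liquidity index:
LI = (w - PL) / PI
LI = (13.8 - 18.7) / 23.3
LI = -0.21


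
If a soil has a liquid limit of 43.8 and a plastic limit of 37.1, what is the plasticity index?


Using PI = LL - PL
PI = 43.8 - 37.1
PI = 6.7


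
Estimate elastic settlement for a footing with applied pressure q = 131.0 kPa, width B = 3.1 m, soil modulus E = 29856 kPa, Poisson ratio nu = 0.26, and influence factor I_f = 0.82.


Result: 10.4 mm

Derivation:
Using Se = q * B * (1 - nu^2) * I_f / E
1 - nu^2 = 1 - 0.26^2 = 0.9324
Se = 131.0 * 3.1 * 0.9324 * 0.82 / 29856
Se = 0.010400 m
Convert to mm: Se = 0.010400 * 1000 = 10.4 mm


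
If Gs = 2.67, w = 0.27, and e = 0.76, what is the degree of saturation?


Result: 0.9486

Derivation:
Using S = Gs * w / e
S = 2.67 * 0.27 / 0.76
S = 0.9486


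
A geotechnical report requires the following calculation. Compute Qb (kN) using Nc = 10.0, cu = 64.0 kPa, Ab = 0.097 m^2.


Using Qb = Nc * cu * Ab
Qb = 10.0 * 64.0 * 0.097
Qb = 62.08 kN


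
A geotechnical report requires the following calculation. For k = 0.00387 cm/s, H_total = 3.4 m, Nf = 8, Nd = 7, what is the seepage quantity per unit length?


Convert k to m/s for unit consistency with H:
k = 0.00387 cm/s = 0.00387 / 100 m/s = 3.87e-05 m/s
Using q = k * H * Nf / Nd
Nf / Nd = 8 / 7 = 1.1429
q = 3.87e-05 * 3.4 * 1.1429
q = 0.0001504 m^3/s per m


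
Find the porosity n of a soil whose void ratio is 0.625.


Result: 0.3846

Derivation:
Using the relation n = e / (1 + e)
n = 0.625 / (1 + 0.625)
n = 0.625 / 1.625
n = 0.3846


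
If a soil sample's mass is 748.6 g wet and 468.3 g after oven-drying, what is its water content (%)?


Result: 59.85 %

Derivation:
Using w = (m_wet - m_dry) / m_dry * 100
m_wet - m_dry = 748.6 - 468.3 = 280.3 g
w = 280.3 / 468.3 * 100
w = 59.85 %


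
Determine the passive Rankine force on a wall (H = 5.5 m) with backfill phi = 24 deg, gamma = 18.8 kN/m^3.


Result: 674.25 kN/m

Derivation:
Compute passive earth pressure coefficient:
Kp = tan^2(45 + phi/2) = tan^2(57.0) = 2.371184
Compute passive force:
Pp = 0.5 * Kp * gamma * H^2
Pp = 0.5 * 2.371184 * 18.8 * 5.5^2
Pp = 674.25 kN/m


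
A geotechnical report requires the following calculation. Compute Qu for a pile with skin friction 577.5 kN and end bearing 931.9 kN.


Using Qu = Qf + Qb
Qu = 577.5 + 931.9
Qu = 1509.4 kN


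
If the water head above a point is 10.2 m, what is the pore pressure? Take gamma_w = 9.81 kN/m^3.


Using u = gamma_w * h_w
u = 9.81 * 10.2
u = 100.06 kPa


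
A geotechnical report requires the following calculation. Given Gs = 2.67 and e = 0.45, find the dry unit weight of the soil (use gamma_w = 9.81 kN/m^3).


Using gamma_d = Gs * gamma_w / (1 + e)
gamma_d = 2.67 * 9.81 / (1 + 0.45)
gamma_d = 2.67 * 9.81 / 1.45
gamma_d = 18.064 kN/m^3


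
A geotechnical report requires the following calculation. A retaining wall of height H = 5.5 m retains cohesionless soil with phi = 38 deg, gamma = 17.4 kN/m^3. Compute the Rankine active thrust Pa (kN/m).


Result: 62.6 kN/m

Derivation:
Compute active earth pressure coefficient:
Ka = tan^2(45 - phi/2) = tan^2(26.0) = 0.237883
Compute active force:
Pa = 0.5 * Ka * gamma * H^2
Pa = 0.5 * 0.237883 * 17.4 * 5.5^2
Pa = 62.6 kN/m


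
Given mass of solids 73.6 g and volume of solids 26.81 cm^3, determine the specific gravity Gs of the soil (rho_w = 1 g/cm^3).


Result: 2.745

Derivation:
Using Gs = m_s / (V_s * rho_w)
Since rho_w = 1 g/cm^3:
Gs = 73.6 / 26.81
Gs = 2.745


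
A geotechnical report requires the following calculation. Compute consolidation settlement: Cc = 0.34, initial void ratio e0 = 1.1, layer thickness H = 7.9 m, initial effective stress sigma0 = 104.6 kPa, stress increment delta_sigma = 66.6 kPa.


Using Sc = Cc * H / (1 + e0) * log10((sigma0 + delta_sigma) / sigma0)
Stress ratio = (104.6 + 66.6) / 104.6 = 1.63671
log10(1.63671) = 0.213972
Cc * H / (1 + e0) = 0.34 * 7.9 / (1 + 1.1) = 1.27905
Sc = 1.27905 * 0.213972
Sc = 0.2737 m


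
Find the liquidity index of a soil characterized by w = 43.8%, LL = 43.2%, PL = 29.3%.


First compute the plasticity index:
PI = LL - PL = 43.2 - 29.3 = 13.9
Then compute the liquidity index:
LI = (w - PL) / PI
LI = (43.8 - 29.3) / 13.9
LI = 1.043


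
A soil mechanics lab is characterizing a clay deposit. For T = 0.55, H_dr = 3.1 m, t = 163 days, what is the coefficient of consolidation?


Result: 0.03243 m^2/day

Derivation:
Using cv = T * H_dr^2 / t
H_dr^2 = 3.1^2 = 9.61
cv = 0.55 * 9.61 / 163
cv = 0.03243 m^2/day


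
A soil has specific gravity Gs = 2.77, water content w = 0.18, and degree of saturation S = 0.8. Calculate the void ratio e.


Using the relation e = Gs * w / S
e = 2.77 * 0.18 / 0.8
e = 0.6232


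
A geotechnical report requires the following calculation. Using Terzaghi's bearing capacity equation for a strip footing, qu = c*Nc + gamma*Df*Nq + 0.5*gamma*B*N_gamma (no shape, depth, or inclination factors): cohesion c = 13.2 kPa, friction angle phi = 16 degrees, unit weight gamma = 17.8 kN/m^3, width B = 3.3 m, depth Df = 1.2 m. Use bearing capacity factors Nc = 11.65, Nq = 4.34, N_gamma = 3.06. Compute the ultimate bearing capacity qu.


Compute qu = c*Nc + gamma*Df*Nq + 0.5*gamma*B*N_gamma
Term 1: 13.2 * 11.65 = 153.78
Term 2: 17.8 * 1.2 * 4.34 = 92.7024
Term 3: 0.5 * 17.8 * 3.3 * 3.06 = 89.8722
qu = 153.78 + 92.7024 + 89.8722
qu = 336.35 kPa


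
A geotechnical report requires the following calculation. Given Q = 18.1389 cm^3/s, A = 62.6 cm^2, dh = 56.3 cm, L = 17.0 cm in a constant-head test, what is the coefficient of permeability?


Compute hydraulic gradient:
i = dh / L = 56.3 / 17.0 = 3.31176
Then apply Darcy's law:
k = Q / (A * i)
k = 18.1389 / (62.6 * 3.31176)
k = 18.1389 / 207.316
k = 0.087494 cm/s


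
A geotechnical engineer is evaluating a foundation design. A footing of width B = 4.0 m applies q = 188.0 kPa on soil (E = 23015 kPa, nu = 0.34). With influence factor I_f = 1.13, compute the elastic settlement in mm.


Using Se = q * B * (1 - nu^2) * I_f / E
1 - nu^2 = 1 - 0.34^2 = 0.8844
Se = 188.0 * 4.0 * 0.8844 * 1.13 / 23015
Se = 0.032654 m
Convert to mm: Se = 0.032654 * 1000 = 32.654 mm


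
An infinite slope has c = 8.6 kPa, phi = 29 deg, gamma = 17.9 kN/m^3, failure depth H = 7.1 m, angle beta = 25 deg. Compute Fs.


Result: 1.365

Derivation:
Using Fs = c / (gamma*H*sin(beta)*cos(beta)) + tan(phi)/tan(beta)
Cohesion contribution = 8.6 / (17.9*7.1*sin(25)*cos(25))
Cohesion contribution = 0.17667
Friction contribution = tan(29)/tan(25) = 1.18872
Fs = 0.17667 + 1.18872
Fs = 1.365


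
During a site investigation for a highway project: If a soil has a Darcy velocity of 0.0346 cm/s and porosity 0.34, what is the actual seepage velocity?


Result: 0.10176 cm/s

Derivation:
Using v_s = v_d / n
v_s = 0.0346 / 0.34
v_s = 0.10176 cm/s


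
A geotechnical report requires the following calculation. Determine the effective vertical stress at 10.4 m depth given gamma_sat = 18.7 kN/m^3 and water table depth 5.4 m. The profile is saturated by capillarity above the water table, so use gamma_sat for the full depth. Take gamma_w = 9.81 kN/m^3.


Total stress = gamma_sat * depth
sigma = 18.7 * 10.4 = 194.48 kPa
Pore water pressure u = gamma_w * (depth - d_wt)
u = 9.81 * (10.4 - 5.4) = 49.05 kPa
Effective stress = sigma - u
sigma' = 194.48 - 49.05 = 145.43 kPa


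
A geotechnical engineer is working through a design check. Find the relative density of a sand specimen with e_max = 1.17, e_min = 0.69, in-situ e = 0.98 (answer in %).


Using Dr = (e_max - e) / (e_max - e_min) * 100
e_max - e = 1.17 - 0.98 = 0.19
e_max - e_min = 1.17 - 0.69 = 0.48
Dr = 0.19 / 0.48 * 100
Dr = 39.58 %


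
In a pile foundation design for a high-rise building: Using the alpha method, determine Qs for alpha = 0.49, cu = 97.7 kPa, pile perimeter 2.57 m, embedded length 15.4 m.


Using Qs = alpha * cu * perimeter * L
Qs = 0.49 * 97.7 * 2.57 * 15.4
Qs = 1894.72 kN


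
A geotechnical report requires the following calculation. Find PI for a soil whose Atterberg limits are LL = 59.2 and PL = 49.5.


Using PI = LL - PL
PI = 59.2 - 49.5
PI = 9.7


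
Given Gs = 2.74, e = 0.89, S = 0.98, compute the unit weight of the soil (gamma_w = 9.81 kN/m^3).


Using gamma = gamma_w * (Gs + S*e) / (1 + e)
Numerator: Gs + S*e = 2.74 + 0.98*0.89 = 3.6122
Denominator: 1 + e = 1 + 0.89 = 1.89
gamma = 9.81 * 3.6122 / 1.89
gamma = 18.749 kN/m^3


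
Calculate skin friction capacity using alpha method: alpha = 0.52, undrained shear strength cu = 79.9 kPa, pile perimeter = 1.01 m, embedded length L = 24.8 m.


Using Qs = alpha * cu * perimeter * L
Qs = 0.52 * 79.9 * 1.01 * 24.8
Qs = 1040.69 kN


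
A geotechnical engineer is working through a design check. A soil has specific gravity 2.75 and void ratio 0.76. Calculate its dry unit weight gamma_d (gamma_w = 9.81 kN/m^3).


Result: 15.328 kN/m^3

Derivation:
Using gamma_d = Gs * gamma_w / (1 + e)
gamma_d = 2.75 * 9.81 / (1 + 0.76)
gamma_d = 2.75 * 9.81 / 1.76
gamma_d = 15.328 kN/m^3


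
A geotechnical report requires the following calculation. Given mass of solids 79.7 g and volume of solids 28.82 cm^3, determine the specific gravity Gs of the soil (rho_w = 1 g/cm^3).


Using Gs = m_s / (V_s * rho_w)
Since rho_w = 1 g/cm^3:
Gs = 79.7 / 28.82
Gs = 2.765


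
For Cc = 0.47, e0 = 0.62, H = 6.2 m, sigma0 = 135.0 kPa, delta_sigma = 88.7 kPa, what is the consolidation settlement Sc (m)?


Result: 0.3945 m

Derivation:
Using Sc = Cc * H / (1 + e0) * log10((sigma0 + delta_sigma) / sigma0)
Stress ratio = (135.0 + 88.7) / 135.0 = 1.65704
log10(1.65704) = 0.219332
Cc * H / (1 + e0) = 0.47 * 6.2 / (1 + 0.62) = 1.79877
Sc = 1.79877 * 0.219332
Sc = 0.3945 m


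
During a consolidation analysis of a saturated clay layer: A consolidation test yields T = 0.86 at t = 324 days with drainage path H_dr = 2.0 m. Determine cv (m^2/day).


Result: 0.01062 m^2/day

Derivation:
Using cv = T * H_dr^2 / t
H_dr^2 = 2.0^2 = 4.0
cv = 0.86 * 4.0 / 324
cv = 0.01062 m^2/day


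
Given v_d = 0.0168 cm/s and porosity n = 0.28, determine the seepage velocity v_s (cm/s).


Using v_s = v_d / n
v_s = 0.0168 / 0.28
v_s = 0.06 cm/s


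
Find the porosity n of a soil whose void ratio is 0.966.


Using the relation n = e / (1 + e)
n = 0.966 / (1 + 0.966)
n = 0.966 / 1.966
n = 0.4914


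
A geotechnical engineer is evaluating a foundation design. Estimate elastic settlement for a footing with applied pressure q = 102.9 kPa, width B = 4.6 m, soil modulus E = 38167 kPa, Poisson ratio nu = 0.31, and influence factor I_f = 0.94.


Using Se = q * B * (1 - nu^2) * I_f / E
1 - nu^2 = 1 - 0.31^2 = 0.9039
Se = 102.9 * 4.6 * 0.9039 * 0.94 / 38167
Se = 0.010537 m
Convert to mm: Se = 0.010537 * 1000 = 10.537 mm


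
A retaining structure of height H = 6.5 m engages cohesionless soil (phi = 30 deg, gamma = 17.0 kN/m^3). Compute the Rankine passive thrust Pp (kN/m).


Compute passive earth pressure coefficient:
Kp = tan^2(45 + phi/2) = tan^2(60.0) = 3
Compute passive force:
Pp = 0.5 * Kp * gamma * H^2
Pp = 0.5 * 3 * 17.0 * 6.5^2
Pp = 1077.37 kN/m


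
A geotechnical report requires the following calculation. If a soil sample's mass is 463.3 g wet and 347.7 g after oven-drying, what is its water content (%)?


Result: 33.25 %

Derivation:
Using w = (m_wet - m_dry) / m_dry * 100
m_wet - m_dry = 463.3 - 347.7 = 115.6 g
w = 115.6 / 347.7 * 100
w = 33.25 %


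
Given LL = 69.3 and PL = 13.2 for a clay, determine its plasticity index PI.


Using PI = LL - PL
PI = 69.3 - 13.2
PI = 56.1


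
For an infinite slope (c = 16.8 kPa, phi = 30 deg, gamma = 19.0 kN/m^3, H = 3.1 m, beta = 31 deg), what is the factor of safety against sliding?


Result: 1.607

Derivation:
Using Fs = c / (gamma*H*sin(beta)*cos(beta)) + tan(phi)/tan(beta)
Cohesion contribution = 16.8 / (19.0*3.1*sin(31)*cos(31))
Cohesion contribution = 0.646084
Friction contribution = tan(30)/tan(31) = 0.960872
Fs = 0.646084 + 0.960872
Fs = 1.607


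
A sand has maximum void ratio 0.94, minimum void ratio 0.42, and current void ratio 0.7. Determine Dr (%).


Result: 46.15 %

Derivation:
Using Dr = (e_max - e) / (e_max - e_min) * 100
e_max - e = 0.94 - 0.7 = 0.24
e_max - e_min = 0.94 - 0.42 = 0.52
Dr = 0.24 / 0.52 * 100
Dr = 46.15 %


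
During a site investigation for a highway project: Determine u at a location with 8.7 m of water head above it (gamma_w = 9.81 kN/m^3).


Using u = gamma_w * h_w
u = 9.81 * 8.7
u = 85.35 kPa


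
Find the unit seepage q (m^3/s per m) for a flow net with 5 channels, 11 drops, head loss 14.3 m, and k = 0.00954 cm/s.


Convert k to m/s for unit consistency with H:
k = 0.00954 cm/s = 0.00954 / 100 m/s = 9.54e-05 m/s
Using q = k * H * Nf / Nd
Nf / Nd = 5 / 11 = 0.4545
q = 9.54e-05 * 14.3 * 0.4545
q = 0.0006201 m^3/s per m


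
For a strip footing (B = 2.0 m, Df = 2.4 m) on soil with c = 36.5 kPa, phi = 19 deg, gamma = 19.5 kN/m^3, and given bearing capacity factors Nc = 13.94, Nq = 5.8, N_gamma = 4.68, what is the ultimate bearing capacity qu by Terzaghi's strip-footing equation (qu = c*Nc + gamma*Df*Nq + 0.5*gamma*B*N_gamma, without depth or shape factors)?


Compute qu = c*Nc + gamma*Df*Nq + 0.5*gamma*B*N_gamma
Term 1: 36.5 * 13.94 = 508.81
Term 2: 19.5 * 2.4 * 5.8 = 271.44
Term 3: 0.5 * 19.5 * 2.0 * 4.68 = 91.26
qu = 508.81 + 271.44 + 91.26
qu = 871.51 kPa


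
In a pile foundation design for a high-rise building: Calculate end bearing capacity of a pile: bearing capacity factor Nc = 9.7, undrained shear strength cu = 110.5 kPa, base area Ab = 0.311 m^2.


Using Qb = Nc * cu * Ab
Qb = 9.7 * 110.5 * 0.311
Qb = 333.35 kN


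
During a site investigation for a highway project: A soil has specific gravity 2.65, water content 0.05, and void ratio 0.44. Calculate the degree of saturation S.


Using S = Gs * w / e
S = 2.65 * 0.05 / 0.44
S = 0.3011


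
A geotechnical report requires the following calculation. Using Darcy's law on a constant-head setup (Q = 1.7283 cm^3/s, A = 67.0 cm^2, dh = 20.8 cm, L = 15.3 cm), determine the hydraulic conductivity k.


Compute hydraulic gradient:
i = dh / L = 20.8 / 15.3 = 1.35948
Then apply Darcy's law:
k = Q / (A * i)
k = 1.7283 / (67.0 * 1.35948)
k = 1.7283 / 91.085
k = 0.018975 cm/s


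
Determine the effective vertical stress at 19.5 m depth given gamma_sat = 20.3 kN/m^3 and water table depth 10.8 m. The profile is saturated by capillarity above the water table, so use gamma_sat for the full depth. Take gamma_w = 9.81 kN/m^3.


Result: 310.5 kPa

Derivation:
Total stress = gamma_sat * depth
sigma = 20.3 * 19.5 = 395.85 kPa
Pore water pressure u = gamma_w * (depth - d_wt)
u = 9.81 * (19.5 - 10.8) = 85.347 kPa
Effective stress = sigma - u
sigma' = 395.85 - 85.347 = 310.5 kPa


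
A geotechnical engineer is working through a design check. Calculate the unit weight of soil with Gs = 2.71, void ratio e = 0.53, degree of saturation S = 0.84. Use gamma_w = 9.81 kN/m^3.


Result: 20.23 kN/m^3

Derivation:
Using gamma = gamma_w * (Gs + S*e) / (1 + e)
Numerator: Gs + S*e = 2.71 + 0.84*0.53 = 3.1552
Denominator: 1 + e = 1 + 0.53 = 1.53
gamma = 9.81 * 3.1552 / 1.53
gamma = 20.23 kN/m^3


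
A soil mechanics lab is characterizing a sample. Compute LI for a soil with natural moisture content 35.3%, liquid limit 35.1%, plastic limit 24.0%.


Result: 1.018

Derivation:
First compute the plasticity index:
PI = LL - PL = 35.1 - 24.0 = 11.1
Then compute the liquidity index:
LI = (w - PL) / PI
LI = (35.3 - 24.0) / 11.1
LI = 1.018


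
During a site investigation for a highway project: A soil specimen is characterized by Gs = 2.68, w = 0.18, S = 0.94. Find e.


Using the relation e = Gs * w / S
e = 2.68 * 0.18 / 0.94
e = 0.5132


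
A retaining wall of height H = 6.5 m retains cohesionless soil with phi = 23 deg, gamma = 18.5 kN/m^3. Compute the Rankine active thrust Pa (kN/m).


Result: 171.21 kN/m

Derivation:
Compute active earth pressure coefficient:
Ka = tan^2(45 - phi/2) = tan^2(33.5) = 0.438092
Compute active force:
Pa = 0.5 * Ka * gamma * H^2
Pa = 0.5 * 0.438092 * 18.5 * 6.5^2
Pa = 171.21 kN/m


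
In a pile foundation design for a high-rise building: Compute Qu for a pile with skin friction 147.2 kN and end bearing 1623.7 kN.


Using Qu = Qf + Qb
Qu = 147.2 + 1623.7
Qu = 1770.9 kN


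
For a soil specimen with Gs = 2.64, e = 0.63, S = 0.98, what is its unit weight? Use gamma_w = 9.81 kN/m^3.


Using gamma = gamma_w * (Gs + S*e) / (1 + e)
Numerator: Gs + S*e = 2.64 + 0.98*0.63 = 3.2574
Denominator: 1 + e = 1 + 0.63 = 1.63
gamma = 9.81 * 3.2574 / 1.63
gamma = 19.604 kN/m^3


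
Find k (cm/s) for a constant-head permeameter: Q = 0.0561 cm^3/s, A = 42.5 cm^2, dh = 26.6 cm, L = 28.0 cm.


Compute hydraulic gradient:
i = dh / L = 26.6 / 28.0 = 0.95
Then apply Darcy's law:
k = Q / (A * i)
k = 0.0561 / (42.5 * 0.95)
k = 0.0561 / 40.375
k = 0.001389 cm/s


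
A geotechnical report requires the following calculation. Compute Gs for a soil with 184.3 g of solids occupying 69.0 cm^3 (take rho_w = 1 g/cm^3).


Result: 2.671

Derivation:
Using Gs = m_s / (V_s * rho_w)
Since rho_w = 1 g/cm^3:
Gs = 184.3 / 69.0
Gs = 2.671


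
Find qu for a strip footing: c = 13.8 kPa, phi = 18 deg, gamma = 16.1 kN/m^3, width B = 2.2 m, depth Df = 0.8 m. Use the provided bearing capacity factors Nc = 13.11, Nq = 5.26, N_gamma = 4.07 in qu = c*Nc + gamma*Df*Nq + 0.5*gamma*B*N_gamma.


Compute qu = c*Nc + gamma*Df*Nq + 0.5*gamma*B*N_gamma
Term 1: 13.8 * 13.11 = 180.918
Term 2: 16.1 * 0.8 * 5.26 = 67.7488
Term 3: 0.5 * 16.1 * 2.2 * 4.07 = 72.0797
qu = 180.918 + 67.7488 + 72.0797
qu = 320.75 kPa


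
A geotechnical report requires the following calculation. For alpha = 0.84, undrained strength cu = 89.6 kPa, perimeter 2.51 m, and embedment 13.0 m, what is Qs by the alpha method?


Result: 2455.86 kN

Derivation:
Using Qs = alpha * cu * perimeter * L
Qs = 0.84 * 89.6 * 2.51 * 13.0
Qs = 2455.86 kN


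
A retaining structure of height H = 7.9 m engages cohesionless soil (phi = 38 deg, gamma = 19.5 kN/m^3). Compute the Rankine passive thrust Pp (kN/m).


Compute passive earth pressure coefficient:
Kp = tan^2(45 + phi/2) = tan^2(64.0) = 4.203746
Compute passive force:
Pp = 0.5 * Kp * gamma * H^2
Pp = 0.5 * 4.203746 * 19.5 * 7.9^2
Pp = 2557.97 kN/m


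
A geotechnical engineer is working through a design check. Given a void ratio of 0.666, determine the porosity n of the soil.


Result: 0.3998

Derivation:
Using the relation n = e / (1 + e)
n = 0.666 / (1 + 0.666)
n = 0.666 / 1.666
n = 0.3998


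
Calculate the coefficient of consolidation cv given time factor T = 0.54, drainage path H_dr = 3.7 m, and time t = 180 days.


Using cv = T * H_dr^2 / t
H_dr^2 = 3.7^2 = 13.69
cv = 0.54 * 13.69 / 180
cv = 0.04107 m^2/day


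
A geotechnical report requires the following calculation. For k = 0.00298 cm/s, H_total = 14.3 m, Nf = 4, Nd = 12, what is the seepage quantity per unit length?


Convert k to m/s for unit consistency with H:
k = 0.00298 cm/s = 0.00298 / 100 m/s = 2.98e-05 m/s
Using q = k * H * Nf / Nd
Nf / Nd = 4 / 12 = 0.3333
q = 2.98e-05 * 14.3 * 0.3333
q = 0.000142 m^3/s per m


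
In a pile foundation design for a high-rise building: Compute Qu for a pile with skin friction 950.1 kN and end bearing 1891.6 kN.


Result: 2841.7 kN

Derivation:
Using Qu = Qf + Qb
Qu = 950.1 + 1891.6
Qu = 2841.7 kN


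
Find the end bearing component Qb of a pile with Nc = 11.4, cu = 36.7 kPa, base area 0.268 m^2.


Result: 112.13 kN

Derivation:
Using Qb = Nc * cu * Ab
Qb = 11.4 * 36.7 * 0.268
Qb = 112.13 kN


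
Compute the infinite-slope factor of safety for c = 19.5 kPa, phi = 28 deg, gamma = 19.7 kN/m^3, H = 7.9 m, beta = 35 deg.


Result: 1.026

Derivation:
Using Fs = c / (gamma*H*sin(beta)*cos(beta)) + tan(phi)/tan(beta)
Cohesion contribution = 19.5 / (19.7*7.9*sin(35)*cos(35))
Cohesion contribution = 0.266677
Friction contribution = tan(28)/tan(35) = 0.75936
Fs = 0.266677 + 0.75936
Fs = 1.026


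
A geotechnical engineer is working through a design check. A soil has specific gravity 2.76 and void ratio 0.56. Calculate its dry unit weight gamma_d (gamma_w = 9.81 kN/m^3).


Using gamma_d = Gs * gamma_w / (1 + e)
gamma_d = 2.76 * 9.81 / (1 + 0.56)
gamma_d = 2.76 * 9.81 / 1.56
gamma_d = 17.356 kN/m^3


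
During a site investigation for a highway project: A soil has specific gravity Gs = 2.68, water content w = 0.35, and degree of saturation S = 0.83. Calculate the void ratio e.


Result: 1.1301

Derivation:
Using the relation e = Gs * w / S
e = 2.68 * 0.35 / 0.83
e = 1.1301


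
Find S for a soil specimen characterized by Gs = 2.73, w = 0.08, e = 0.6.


Result: 0.364

Derivation:
Using S = Gs * w / e
S = 2.73 * 0.08 / 0.6
S = 0.364


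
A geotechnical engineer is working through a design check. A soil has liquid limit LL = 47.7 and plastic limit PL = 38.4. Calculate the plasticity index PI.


Using PI = LL - PL
PI = 47.7 - 38.4
PI = 9.3


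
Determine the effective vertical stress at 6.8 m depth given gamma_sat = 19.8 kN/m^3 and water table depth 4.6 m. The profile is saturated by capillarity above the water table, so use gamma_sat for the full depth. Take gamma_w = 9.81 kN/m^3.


Result: 113.06 kPa

Derivation:
Total stress = gamma_sat * depth
sigma = 19.8 * 6.8 = 134.64 kPa
Pore water pressure u = gamma_w * (depth - d_wt)
u = 9.81 * (6.8 - 4.6) = 21.582 kPa
Effective stress = sigma - u
sigma' = 134.64 - 21.582 = 113.06 kPa


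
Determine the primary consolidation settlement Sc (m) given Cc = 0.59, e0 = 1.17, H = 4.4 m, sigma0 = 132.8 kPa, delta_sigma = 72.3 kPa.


Using Sc = Cc * H / (1 + e0) * log10((sigma0 + delta_sigma) / sigma0)
Stress ratio = (132.8 + 72.3) / 132.8 = 1.54443
log10(1.54443) = 0.188768
Cc * H / (1 + e0) = 0.59 * 4.4 / (1 + 1.17) = 1.19631
Sc = 1.19631 * 0.188768
Sc = 0.2258 m


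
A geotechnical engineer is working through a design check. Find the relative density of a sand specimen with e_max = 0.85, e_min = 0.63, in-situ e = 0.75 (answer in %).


Using Dr = (e_max - e) / (e_max - e_min) * 100
e_max - e = 0.85 - 0.75 = 0.1
e_max - e_min = 0.85 - 0.63 = 0.22
Dr = 0.1 / 0.22 * 100
Dr = 45.45 %


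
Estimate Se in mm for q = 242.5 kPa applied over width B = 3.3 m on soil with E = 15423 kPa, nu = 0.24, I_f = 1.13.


Result: 55.255 mm

Derivation:
Using Se = q * B * (1 - nu^2) * I_f / E
1 - nu^2 = 1 - 0.24^2 = 0.9424
Se = 242.5 * 3.3 * 0.9424 * 1.13 / 15423
Se = 0.055255 m
Convert to mm: Se = 0.055255 * 1000 = 55.255 mm


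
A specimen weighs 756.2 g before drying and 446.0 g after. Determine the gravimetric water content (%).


Result: 69.55 %

Derivation:
Using w = (m_wet - m_dry) / m_dry * 100
m_wet - m_dry = 756.2 - 446.0 = 310.2 g
w = 310.2 / 446.0 * 100
w = 69.55 %


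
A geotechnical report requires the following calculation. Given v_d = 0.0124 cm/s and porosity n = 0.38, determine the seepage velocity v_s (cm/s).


Using v_s = v_d / n
v_s = 0.0124 / 0.38
v_s = 0.03263 cm/s


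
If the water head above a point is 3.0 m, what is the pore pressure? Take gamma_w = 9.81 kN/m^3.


Result: 29.43 kPa

Derivation:
Using u = gamma_w * h_w
u = 9.81 * 3.0
u = 29.43 kPa


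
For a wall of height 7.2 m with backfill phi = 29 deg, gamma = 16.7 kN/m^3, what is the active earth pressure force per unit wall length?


Result: 150.19 kN/m

Derivation:
Compute active earth pressure coefficient:
Ka = tan^2(45 - phi/2) = tan^2(30.5) = 0.346974
Compute active force:
Pa = 0.5 * Ka * gamma * H^2
Pa = 0.5 * 0.346974 * 16.7 * 7.2^2
Pa = 150.19 kN/m


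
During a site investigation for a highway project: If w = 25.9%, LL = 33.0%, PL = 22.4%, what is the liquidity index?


First compute the plasticity index:
PI = LL - PL = 33.0 - 22.4 = 10.6
Then compute the liquidity index:
LI = (w - PL) / PI
LI = (25.9 - 22.4) / 10.6
LI = 0.33


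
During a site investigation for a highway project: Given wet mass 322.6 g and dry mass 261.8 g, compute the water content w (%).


Using w = (m_wet - m_dry) / m_dry * 100
m_wet - m_dry = 322.6 - 261.8 = 60.8 g
w = 60.8 / 261.8 * 100
w = 23.22 %


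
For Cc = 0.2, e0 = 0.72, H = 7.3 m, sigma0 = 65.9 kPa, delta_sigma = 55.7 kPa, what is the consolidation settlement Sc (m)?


Result: 0.2258 m

Derivation:
Using Sc = Cc * H / (1 + e0) * log10((sigma0 + delta_sigma) / sigma0)
Stress ratio = (65.9 + 55.7) / 65.9 = 1.84522
log10(1.84522) = 0.266048
Cc * H / (1 + e0) = 0.2 * 7.3 / (1 + 0.72) = 0.848837
Sc = 0.848837 * 0.266048
Sc = 0.2258 m


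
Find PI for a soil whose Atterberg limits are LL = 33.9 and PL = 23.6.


Result: 10.3

Derivation:
Using PI = LL - PL
PI = 33.9 - 23.6
PI = 10.3


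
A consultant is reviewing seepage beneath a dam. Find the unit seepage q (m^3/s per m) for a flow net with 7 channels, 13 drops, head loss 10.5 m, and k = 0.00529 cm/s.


Result: 0.0002991 m^3/s per m

Derivation:
Convert k to m/s for unit consistency with H:
k = 0.00529 cm/s = 0.00529 / 100 m/s = 5.29e-05 m/s
Using q = k * H * Nf / Nd
Nf / Nd = 7 / 13 = 0.5385
q = 5.29e-05 * 10.5 * 0.5385
q = 0.0002991 m^3/s per m


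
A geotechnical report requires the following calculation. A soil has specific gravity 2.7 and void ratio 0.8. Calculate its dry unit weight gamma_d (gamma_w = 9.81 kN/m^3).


Using gamma_d = Gs * gamma_w / (1 + e)
gamma_d = 2.7 * 9.81 / (1 + 0.8)
gamma_d = 2.7 * 9.81 / 1.8
gamma_d = 14.715 kN/m^3


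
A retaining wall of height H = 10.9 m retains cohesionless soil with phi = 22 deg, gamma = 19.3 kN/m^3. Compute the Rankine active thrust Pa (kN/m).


Result: 521.62 kN/m

Derivation:
Compute active earth pressure coefficient:
Ka = tan^2(45 - phi/2) = tan^2(34.0) = 0.454962
Compute active force:
Pa = 0.5 * Ka * gamma * H^2
Pa = 0.5 * 0.454962 * 19.3 * 10.9^2
Pa = 521.62 kN/m


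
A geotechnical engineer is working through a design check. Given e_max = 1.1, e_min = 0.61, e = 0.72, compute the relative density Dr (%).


Using Dr = (e_max - e) / (e_max - e_min) * 100
e_max - e = 1.1 - 0.72 = 0.38
e_max - e_min = 1.1 - 0.61 = 0.49
Dr = 0.38 / 0.49 * 100
Dr = 77.55 %
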